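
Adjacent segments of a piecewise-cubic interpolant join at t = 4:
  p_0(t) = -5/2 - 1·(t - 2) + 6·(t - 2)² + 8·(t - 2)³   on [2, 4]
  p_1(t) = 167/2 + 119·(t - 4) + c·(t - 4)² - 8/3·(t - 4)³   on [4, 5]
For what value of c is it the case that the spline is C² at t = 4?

54

p_0''(t) = 12 + 48·(t - 2), so p_0''(4) = 108. On the right, p_1''(4) = 2c, so c = 54.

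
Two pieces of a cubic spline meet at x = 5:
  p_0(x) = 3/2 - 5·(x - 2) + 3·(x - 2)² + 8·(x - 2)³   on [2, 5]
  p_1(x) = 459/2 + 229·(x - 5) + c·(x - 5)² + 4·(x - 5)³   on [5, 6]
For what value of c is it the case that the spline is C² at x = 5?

75

p_0''(x) = 6 + 48·(x - 2), so p_0''(5) = 150. On the right, p_1''(5) = 2c, so c = 75.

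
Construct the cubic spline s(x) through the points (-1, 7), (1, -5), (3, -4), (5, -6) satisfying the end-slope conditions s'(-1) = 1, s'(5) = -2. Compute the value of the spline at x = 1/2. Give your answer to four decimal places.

-1.7094

With σ_i denoting the second derivative at x_i, h_i = 2, 2, 2, and Δ_i = (y_(i+1) − y_i)/h_i = -6, 1/2, -1:
  2·σ_0 + 8·σ_1 + 2·σ_2 = 6(Δ_1 - Δ_0) = 39
  2·σ_1 + 8·σ_2 + 2·σ_3 = 6(Δ_2 - Δ_1) = -9
Clamped end conditions give two more equations: 2h_0·σ_0 + h_0·σ_1 = 6(Δ_0 - s'(-1)) = -42 and h_2·σ_2 + 2h_2·σ_3 = 6(s'(5) - Δ_2) = -6.
Forward elimination and back-substitution give σ_0 = -153/10, σ_1 = 48/5, σ_2 = -18/5, σ_3 = 3/10.
On [-1, 1], s(x) = 7 + 1·(x + 1) - 153/20·(x + 1)² + 83/40·(x + 1)³.
With (x + 1) = 3/2: s(1/2) = -547/320.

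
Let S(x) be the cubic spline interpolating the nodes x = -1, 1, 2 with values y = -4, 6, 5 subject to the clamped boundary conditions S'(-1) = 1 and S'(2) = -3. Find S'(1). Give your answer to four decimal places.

2.3333

Put M_i = S'' at the i-th knot. Here h = (2, 1) and Δ = (5, -1), so the interior equations h_(i-1)·M_(i-1) + 2(h_(i-1)+h_i)·M_i + h_i·M_(i+1) = 6(Δ_i − Δ_(i-1)) read
  2·M_0 + 6·M_1 + 1·M_2 = 6(Δ_1 - Δ_0) = -36
Clamped end conditions give two more equations: 2h_0·M_0 + h_0·M_1 = 6(Δ_0 - S'(-1)) = 24 and h_1·M_1 + 2h_1·M_2 = 6(S'(2) - Δ_1) = -12.
Solving: M_0 = 32/3, M_1 = -28/3, M_2 = -4/3.
On [1, 2], S'(x) = b_1 + 2c_1·(x - 1) + 3d_1·(x - 1)² with b_1 = Δ_1 - h_1(2M_1 + M_2)/6 = 7/3, c_1 = M_1/2 = -14/3, d_1 = (M_2 - M_1)/(6h_1) = 4/3. So S'(1) = 7/3.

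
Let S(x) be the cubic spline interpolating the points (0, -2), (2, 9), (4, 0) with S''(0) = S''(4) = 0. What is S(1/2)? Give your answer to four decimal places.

Put M_i = S'' at the i-th knot. Here h = (2, 2) and Δ = (11/2, -9/2), so the interior equations h_(i-1)·M_(i-1) + 2(h_(i-1)+h_i)·M_i + h_i·M_(i+1) = 6(Δ_i − Δ_(i-1)) read
  2·M_0 + 8·M_1 + 2·M_2 = 6(Δ_1 - Δ_0) = -60
Natural end conditions: M_0 = M_2 = 0.
Solving: M_0 = 0, M_1 = -15/2, M_2 = 0.
On [0, 2], S(x) = -2 + 8·x + 0·x² - 5/8·x³.
With x = 1/2: S(1/2) = 123/64.

1.9219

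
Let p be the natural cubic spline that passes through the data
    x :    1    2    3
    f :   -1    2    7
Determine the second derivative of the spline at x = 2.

3

Let M_i = p''(x_i). Step sizes h_i = 1, 1; slopes of the chords Δ_i = (y_(i+1) - y_i)/h_i = 3, 5.
  1·M_0 + 4·M_1 + 1·M_2 = 6(Δ_1 - Δ_0) = 12
Natural end conditions: M_0 = M_2 = 0.
Forward elimination and back-substitution give M_0 = 0, M_1 = 3, M_2 = 0.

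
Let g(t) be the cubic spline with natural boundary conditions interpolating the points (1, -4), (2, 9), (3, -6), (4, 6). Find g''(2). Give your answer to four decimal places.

Write m_i for g''(x_i). With h_i = 1, 1, 1 and divided differences Δ_i = 13, -15, 12, the continuity of g' gives the tridiagonal system
  1·m_0 + 4·m_1 + 1·m_2 = 6(Δ_1 - Δ_0) = -168
  1·m_1 + 4·m_2 + 1·m_3 = 6(Δ_2 - Δ_1) = 162
Natural end conditions: m_0 = m_3 = 0.
Solving: m_0 = 0, m_1 = -278/5, m_2 = 272/5, m_3 = 0.

-55.6000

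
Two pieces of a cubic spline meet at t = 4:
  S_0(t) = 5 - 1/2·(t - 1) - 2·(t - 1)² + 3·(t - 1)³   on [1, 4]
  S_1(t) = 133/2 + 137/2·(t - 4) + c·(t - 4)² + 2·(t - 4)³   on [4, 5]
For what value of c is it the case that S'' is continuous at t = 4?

25

S_0''(t) = -4 + 18·(t - 1), so S_0''(4) = 50. On the right, S_1''(4) = 2c, so c = 25.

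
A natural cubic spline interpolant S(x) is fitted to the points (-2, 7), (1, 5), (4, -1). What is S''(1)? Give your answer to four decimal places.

Put m_i = S'' at the i-th knot. Here h = (3, 3) and Δ = (-2/3, -2), so the interior equations h_(i-1)·m_(i-1) + 2(h_(i-1)+h_i)·m_i + h_i·m_(i+1) = 6(Δ_i − Δ_(i-1)) read
  3·m_0 + 12·m_1 + 3·m_2 = 6(Δ_1 - Δ_0) = -8
Natural end conditions: m_0 = m_2 = 0.
Solving: m_0 = 0, m_1 = -2/3, m_2 = 0.

-0.6667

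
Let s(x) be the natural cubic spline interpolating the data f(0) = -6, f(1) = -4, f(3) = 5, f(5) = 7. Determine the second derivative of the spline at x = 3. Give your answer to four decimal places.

Let M_i = s''(x_i). Step sizes h_i = 1, 2, 2; slopes of the chords Δ_i = (y_(i+1) - y_i)/h_i = 2, 9/2, 1.
  1·M_0 + 6·M_1 + 2·M_2 = 6(Δ_1 - Δ_0) = 15
  2·M_1 + 8·M_2 + 2·M_3 = 6(Δ_2 - Δ_1) = -21
Natural end conditions: M_0 = M_3 = 0.
Solving: M_0 = 0, M_1 = 81/22, M_2 = -39/11, M_3 = 0.

-3.5455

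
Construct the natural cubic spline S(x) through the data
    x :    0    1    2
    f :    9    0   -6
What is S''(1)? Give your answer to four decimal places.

With M_i denoting the second derivative at x_i, h_i = 1, 1, and Δ_i = (y_(i+1) − y_i)/h_i = -9, -6:
  1·M_0 + 4·M_1 + 1·M_2 = 6(Δ_1 - Δ_0) = 18
Natural end conditions: M_0 = M_2 = 0.
Solving: M_0 = 0, M_1 = 9/2, M_2 = 0.

4.5000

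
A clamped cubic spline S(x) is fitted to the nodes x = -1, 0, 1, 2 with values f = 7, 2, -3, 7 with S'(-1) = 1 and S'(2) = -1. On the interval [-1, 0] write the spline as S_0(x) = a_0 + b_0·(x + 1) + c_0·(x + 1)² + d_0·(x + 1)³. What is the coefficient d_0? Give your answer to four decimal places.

Write m_i for S''(x_i). With h_i = 1, 1, 1 and divided differences Δ_i = -5, -5, 10, the continuity of S' gives the tridiagonal system
  1·m_0 + 4·m_1 + 1·m_2 = 6(Δ_1 - Δ_0) = 0
  1·m_1 + 4·m_2 + 1·m_3 = 6(Δ_2 - Δ_1) = 90
Clamped end conditions give two more equations: 2h_0·m_0 + h_0·m_1 = 6(Δ_0 - S'(-1)) = -36 and h_2·m_2 + 2h_2·m_3 = 6(S'(2) - Δ_2) = -66.
Solving: m_0 = -46/3, m_1 = -16/3, m_2 = 110/3, m_3 = -154/3.
On [-1, 0], with S_0(x) = a_0 + b_0·(x + 1) + c_0·(x + 1)² + d_0·(x + 1)³: c_0 = m_0/2 = -23/3, d_0 = (m_1 - m_0)/(6h_0) = 5/3, b_0 = Δ_0 - h_0(2m_0 + m_1)/6 = 1.

1.6667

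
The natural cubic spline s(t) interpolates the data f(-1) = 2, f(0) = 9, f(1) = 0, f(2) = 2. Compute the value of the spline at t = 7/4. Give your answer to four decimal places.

0.5625

Put σ_i = s'' at the i-th knot. Here h = (1, 1, 1) and Δ = (7, -9, 2), so the interior equations h_(i-1)·σ_(i-1) + 2(h_(i-1)+h_i)·σ_i + h_i·σ_(i+1) = 6(Δ_i − Δ_(i-1)) read
  1·σ_0 + 4·σ_1 + 1·σ_2 = 6(Δ_1 - Δ_0) = -96
  1·σ_1 + 4·σ_2 + 1·σ_3 = 6(Δ_2 - Δ_1) = 66
Natural end conditions: σ_0 = σ_3 = 0.
Solving the tridiagonal system: σ_0 = 0, σ_1 = -30, σ_2 = 24, σ_3 = 0.
On [1, 2], s(t) = 0 - 6·(t - 1) + 12·(t - 1)² - 4·(t - 1)³.
With (t - 1) = 3/4: s(7/4) = 9/16.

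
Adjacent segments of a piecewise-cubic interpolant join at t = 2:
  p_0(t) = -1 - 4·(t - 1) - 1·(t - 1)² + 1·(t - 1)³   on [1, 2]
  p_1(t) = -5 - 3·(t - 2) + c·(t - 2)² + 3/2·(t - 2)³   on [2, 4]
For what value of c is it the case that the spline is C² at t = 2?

p_0''(t) = -2 + 6·(t - 1), so p_0''(2) = 4. On the right, p_1''(2) = 2c, so c = 2.

2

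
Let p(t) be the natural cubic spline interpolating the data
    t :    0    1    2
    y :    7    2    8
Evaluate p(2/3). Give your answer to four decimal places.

2.6481

Put M_i = p'' at the i-th knot. Here h = (1, 1) and Δ = (-5, 6), so the interior equations h_(i-1)·M_(i-1) + 2(h_(i-1)+h_i)·M_i + h_i·M_(i+1) = 6(Δ_i − Δ_(i-1)) read
  1·M_0 + 4·M_1 + 1·M_2 = 6(Δ_1 - Δ_0) = 66
Natural end conditions: M_0 = M_2 = 0.
Forward elimination and back-substitution give M_0 = 0, M_1 = 33/2, M_2 = 0.
On [0, 1], p(t) = 7 - 31/4·t + 0·t² + 11/4·t³.
With t = 2/3: p(2/3) = 143/54.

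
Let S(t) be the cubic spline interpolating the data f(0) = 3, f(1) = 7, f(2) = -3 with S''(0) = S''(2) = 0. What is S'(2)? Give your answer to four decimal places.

-13.5000

Let m_i = S''(x_i). Step sizes h_i = 1, 1; slopes of the chords Δ_i = (y_(i+1) - y_i)/h_i = 4, -10.
  1·m_0 + 4·m_1 + 1·m_2 = 6(Δ_1 - Δ_0) = -84
Natural end conditions: m_0 = m_2 = 0.
Hence m_0 = 0, m_1 = -21, m_2 = 0.
On [1, 2], S'(t) = b_1 + 2c_1·(t - 1) + 3d_1·(t - 1)² with b_1 = Δ_1 - h_1(2m_1 + m_2)/6 = -3, c_1 = m_1/2 = -21/2, d_1 = (m_2 - m_1)/(6h_1) = 7/2. So S'(2) = -27/2.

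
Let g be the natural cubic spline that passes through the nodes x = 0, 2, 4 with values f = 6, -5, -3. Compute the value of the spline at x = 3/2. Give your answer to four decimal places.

Put M_i = g'' at the i-th knot. Here h = (2, 2) and Δ = (-11/2, 1), so the interior equations h_(i-1)·M_(i-1) + 2(h_(i-1)+h_i)·M_i + h_i·M_(i+1) = 6(Δ_i − Δ_(i-1)) read
  2·M_0 + 8·M_1 + 2·M_2 = 6(Δ_1 - Δ_0) = 39
Natural end conditions: M_0 = M_2 = 0.
Solving: M_0 = 0, M_1 = 39/8, M_2 = 0.
On [0, 2], g(x) = 6 - 57/8·x + 0·x² + 13/32·x³.
With x = 3/2: g(3/2) = -849/256.

-3.3164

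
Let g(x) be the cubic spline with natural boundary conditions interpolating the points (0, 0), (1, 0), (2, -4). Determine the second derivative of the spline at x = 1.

-6

Put M_i = g'' at the i-th knot. Here h = (1, 1) and Δ = (0, -4), so the interior equations h_(i-1)·M_(i-1) + 2(h_(i-1)+h_i)·M_i + h_i·M_(i+1) = 6(Δ_i − Δ_(i-1)) read
  1·M_0 + 4·M_1 + 1·M_2 = 6(Δ_1 - Δ_0) = -24
Natural end conditions: M_0 = M_2 = 0.
Solving the tridiagonal system: M_0 = 0, M_1 = -6, M_2 = 0.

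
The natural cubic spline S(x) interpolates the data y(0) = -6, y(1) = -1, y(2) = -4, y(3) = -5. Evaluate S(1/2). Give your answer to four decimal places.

-2.6500

With M_i denoting the second derivative at x_i, h_i = 1, 1, 1, and Δ_i = (y_(i+1) − y_i)/h_i = 5, -3, -1:
  1·M_0 + 4·M_1 + 1·M_2 = 6(Δ_1 - Δ_0) = -48
  1·M_1 + 4·M_2 + 1·M_3 = 6(Δ_2 - Δ_1) = 12
Natural end conditions: M_0 = M_3 = 0.
Hence M_0 = 0, M_1 = -68/5, M_2 = 32/5, M_3 = 0.
On [0, 1], S(x) = -6 + 109/15·x + 0·x² - 34/15·x³.
With x = 1/2: S(1/2) = -53/20.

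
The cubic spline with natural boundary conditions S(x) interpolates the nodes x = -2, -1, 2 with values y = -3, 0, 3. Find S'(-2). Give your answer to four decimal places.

3.2500

With M_i denoting the second derivative at x_i, h_i = 1, 3, and Δ_i = (y_(i+1) − y_i)/h_i = 3, 1:
  1·M_0 + 8·M_1 + 3·M_2 = 6(Δ_1 - Δ_0) = -12
Natural end conditions: M_0 = M_2 = 0.
Hence M_0 = 0, M_1 = -3/2, M_2 = 0.
On [-2, -1], S'(x) = b_0 + 2c_0·(x + 2) + 3d_0·(x + 2)² with b_0 = Δ_0 - h_0(2M_0 + M_1)/6 = 13/4, c_0 = M_0/2 = 0, d_0 = (M_1 - M_0)/(6h_0) = -1/4. So S'(-2) = 13/4.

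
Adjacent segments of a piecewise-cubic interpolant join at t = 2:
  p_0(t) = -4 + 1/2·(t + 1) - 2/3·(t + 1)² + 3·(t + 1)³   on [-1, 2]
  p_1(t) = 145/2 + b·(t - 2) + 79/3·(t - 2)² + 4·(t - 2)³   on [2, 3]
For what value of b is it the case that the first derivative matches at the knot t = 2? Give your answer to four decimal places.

77.5000

p_0'(t) = 1/2 - 4/3·(t + 1) + 9·(t + 1)², so p_0'(2) = 155/2. On the right, p_1'(2) = b, so b = 155/2.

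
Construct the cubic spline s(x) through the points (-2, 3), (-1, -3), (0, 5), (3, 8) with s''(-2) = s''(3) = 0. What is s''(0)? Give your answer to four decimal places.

Write M_i for s''(x_i). With h_i = 1, 1, 3 and divided differences Δ_i = -6, 8, 1, the continuity of s' gives the tridiagonal system
  1·M_0 + 4·M_1 + 1·M_2 = 6(Δ_1 - Δ_0) = 84
  1·M_1 + 8·M_2 + 3·M_3 = 6(Δ_2 - Δ_1) = -42
Natural end conditions: M_0 = M_3 = 0.
Solving the tridiagonal system: M_0 = 0, M_1 = 714/31, M_2 = -252/31, M_3 = 0.

-8.1290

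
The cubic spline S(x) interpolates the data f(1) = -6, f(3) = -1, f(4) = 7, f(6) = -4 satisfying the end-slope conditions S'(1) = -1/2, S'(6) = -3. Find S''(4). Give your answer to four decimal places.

Let M_i = S''(x_i). Step sizes h_i = 2, 1, 2; slopes of the chords Δ_i = (y_(i+1) - y_i)/h_i = 5/2, 8, -11/2.
  2·M_0 + 6·M_1 + 1·M_2 = 6(Δ_1 - Δ_0) = 33
  1·M_1 + 6·M_2 + 2·M_3 = 6(Δ_2 - Δ_1) = -81
Clamped end conditions give two more equations: 2h_0·M_0 + h_0·M_1 = 6(Δ_0 - S'(1)) = 18 and h_2·M_2 + 2h_2·M_3 = 6(S'(6) - Δ_2) = 15.
Solving the tridiagonal system: M_0 = 5/32, M_1 = 139/16, M_2 = -311/16, M_3 = 431/32.

-19.4375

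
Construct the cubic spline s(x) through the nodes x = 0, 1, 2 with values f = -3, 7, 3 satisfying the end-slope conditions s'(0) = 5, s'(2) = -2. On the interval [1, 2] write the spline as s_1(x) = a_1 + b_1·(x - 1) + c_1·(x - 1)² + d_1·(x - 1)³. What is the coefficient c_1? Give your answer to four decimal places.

-17.5000

With m_i denoting the second derivative at x_i, h_i = 1, 1, and Δ_i = (y_(i+1) − y_i)/h_i = 10, -4:
  1·m_0 + 4·m_1 + 1·m_2 = 6(Δ_1 - Δ_0) = -84
Clamped end conditions give two more equations: 2h_0·m_0 + h_0·m_1 = 6(Δ_0 - s'(0)) = 30 and h_1·m_1 + 2h_1·m_2 = 6(s'(2) - Δ_1) = 12.
Forward elimination and back-substitution give m_0 = 65/2, m_1 = -35, m_2 = 47/2.
On [1, 2], with s_1(x) = a_1 + b_1·(x - 1) + c_1·(x - 1)² + d_1·(x - 1)³: c_1 = m_1/2 = -35/2, d_1 = (m_2 - m_1)/(6h_1) = 39/4, b_1 = Δ_1 - h_1(2m_1 + m_2)/6 = 15/4.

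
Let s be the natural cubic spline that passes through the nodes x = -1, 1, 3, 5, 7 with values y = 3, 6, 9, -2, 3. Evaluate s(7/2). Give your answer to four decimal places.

6.6987

With m_i denoting the second derivative at x_i, h_i = 2, 2, 2, 2, and Δ_i = (y_(i+1) − y_i)/h_i = 3/2, 3/2, -11/2, 5/2:
  2·m_0 + 8·m_1 + 2·m_2 = 6(Δ_1 - Δ_0) = 0
  2·m_1 + 8·m_2 + 2·m_3 = 6(Δ_2 - Δ_1) = -42
  2·m_2 + 8·m_3 + 2·m_4 = 6(Δ_3 - Δ_2) = 48
Natural end conditions: m_0 = m_4 = 0.
Solving: m_0 = 0, m_1 = 27/14, m_2 = -54/7, m_3 = 111/14, m_4 = 0.
On [3, 5], s(x) = 9 - 3·(x - 3) - 27/7·(x - 3)² + 73/56·(x - 3)³.
With (x - 3) = 1/2: s(7/2) = 3001/448.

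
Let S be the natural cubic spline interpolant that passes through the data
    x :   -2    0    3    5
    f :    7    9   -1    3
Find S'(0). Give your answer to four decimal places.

Put σ_i = S'' at the i-th knot. Here h = (2, 3, 2) and Δ = (1, -10/3, 2), so the interior equations h_(i-1)·σ_(i-1) + 2(h_(i-1)+h_i)·σ_i + h_i·σ_(i+1) = 6(Δ_i − Δ_(i-1)) read
  2·σ_0 + 10·σ_1 + 3·σ_2 = 6(Δ_1 - Δ_0) = -26
  3·σ_1 + 10·σ_2 + 2·σ_3 = 6(Δ_2 - Δ_1) = 32
Natural end conditions: σ_0 = σ_3 = 0.
Solving: σ_0 = 0, σ_1 = -356/91, σ_2 = 398/91, σ_3 = 0.
On [0, 3], S'(x) = b_1 + 2c_1·x + 3d_1·x² with b_1 = Δ_1 - h_1(2σ_1 + σ_2)/6 = -439/273, c_1 = σ_1/2 = -178/91, d_1 = (σ_2 - σ_1)/(6h_1) = 29/63. So S'(0) = -439/273.

-1.6081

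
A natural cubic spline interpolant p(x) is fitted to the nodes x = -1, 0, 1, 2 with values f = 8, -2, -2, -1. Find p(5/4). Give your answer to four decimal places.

With M_i denoting the second derivative at x_i, h_i = 1, 1, 1, and Δ_i = (y_(i+1) − y_i)/h_i = -10, 0, 1:
  1·M_0 + 4·M_1 + 1·M_2 = 6(Δ_1 - Δ_0) = 60
  1·M_1 + 4·M_2 + 1·M_3 = 6(Δ_2 - Δ_1) = 6
Natural end conditions: M_0 = M_3 = 0.
Solving: M_0 = 0, M_1 = 78/5, M_2 = -12/5, M_3 = 0.
On [1, 2], p(x) = -2 + 9/5·(x - 1) - 6/5·(x - 1)² + 2/5·(x - 1)³.
With (x - 1) = 1/4: p(5/4) = -259/160.

-1.6188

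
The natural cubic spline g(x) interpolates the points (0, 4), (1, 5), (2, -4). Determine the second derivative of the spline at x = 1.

Put M_i = g'' at the i-th knot. Here h = (1, 1) and Δ = (1, -9), so the interior equations h_(i-1)·M_(i-1) + 2(h_(i-1)+h_i)·M_i + h_i·M_(i+1) = 6(Δ_i − Δ_(i-1)) read
  1·M_0 + 4·M_1 + 1·M_2 = 6(Δ_1 - Δ_0) = -60
Natural end conditions: M_0 = M_2 = 0.
Hence M_0 = 0, M_1 = -15, M_2 = 0.

-15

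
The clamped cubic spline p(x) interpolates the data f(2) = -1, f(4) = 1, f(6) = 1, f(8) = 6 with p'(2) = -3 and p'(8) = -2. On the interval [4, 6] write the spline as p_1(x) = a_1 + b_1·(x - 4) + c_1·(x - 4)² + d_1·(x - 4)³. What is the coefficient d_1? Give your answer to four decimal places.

Put m_i = p'' at the i-th knot. Here h = (2, 2, 2) and Δ = (1, 0, 5/2), so the interior equations h_(i-1)·m_(i-1) + 2(h_(i-1)+h_i)·m_i + h_i·m_(i+1) = 6(Δ_i − Δ_(i-1)) read
  2·m_0 + 8·m_1 + 2·m_2 = 6(Δ_1 - Δ_0) = -6
  2·m_1 + 8·m_2 + 2·m_3 = 6(Δ_2 - Δ_1) = 15
Clamped end conditions give two more equations: 2h_0·m_0 + h_0·m_1 = 6(Δ_0 - p'(2)) = 24 and h_2·m_2 + 2h_2·m_3 = 6(p'(8) - Δ_2) = -27.
Solving the tridiagonal system: m_0 = 241/30, m_1 = -61/15, m_2 = 157/30, m_3 = -281/30.
On [4, 6], with p_1(x) = a_1 + b_1·(x - 4) + c_1·(x - 4)² + d_1·(x - 4)³: c_1 = m_1/2 = -61/30, d_1 = (m_2 - m_1)/(6h_1) = 31/40, b_1 = Δ_1 - h_1(2m_1 + m_2)/6 = 29/30.

0.7750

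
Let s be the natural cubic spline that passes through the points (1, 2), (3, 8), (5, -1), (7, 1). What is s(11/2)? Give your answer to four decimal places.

Write M_i for s''(x_i). With h_i = 2, 2, 2 and divided differences Δ_i = 3, -9/2, 1, the continuity of s' gives the tridiagonal system
  2·M_0 + 8·M_1 + 2·M_2 = 6(Δ_1 - Δ_0) = -45
  2·M_1 + 8·M_2 + 2·M_3 = 6(Δ_2 - Δ_1) = 33
Natural end conditions: M_0 = M_3 = 0.
Solving: M_0 = 0, M_1 = -71/10, M_2 = 59/10, M_3 = 0.
On [5, 7], s(x) = -1 - 44/15·(x - 5) + 59/20·(x - 5)² - 59/120·(x - 5)³.
With (x - 5) = 1/2: s(11/2) = -573/320.

-1.7906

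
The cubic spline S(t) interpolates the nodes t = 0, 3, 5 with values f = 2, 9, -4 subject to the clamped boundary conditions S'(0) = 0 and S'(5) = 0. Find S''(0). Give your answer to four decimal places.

Let M_i = S''(x_i). Step sizes h_i = 3, 2; slopes of the chords Δ_i = (y_(i+1) - y_i)/h_i = 7/3, -13/2.
  3·M_0 + 10·M_1 + 2·M_2 = 6(Δ_1 - Δ_0) = -53
Clamped end conditions give two more equations: 2h_0·M_0 + h_0·M_1 = 6(Δ_0 - S'(0)) = 14 and h_1·M_1 + 2h_1·M_2 = 6(S'(5) - Δ_1) = 39.
Hence M_0 = 229/30, M_1 = -53/5, M_2 = 301/20.

7.6333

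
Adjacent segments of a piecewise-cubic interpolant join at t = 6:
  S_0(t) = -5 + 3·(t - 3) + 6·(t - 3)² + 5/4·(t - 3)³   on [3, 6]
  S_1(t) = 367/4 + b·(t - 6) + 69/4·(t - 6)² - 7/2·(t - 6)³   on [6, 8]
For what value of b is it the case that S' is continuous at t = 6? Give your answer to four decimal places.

72.7500

S_0'(t) = 3 + 12·(t - 3) + 15/4·(t - 3)², so S_0'(6) = 291/4. On the right, S_1'(6) = b, so b = 291/4.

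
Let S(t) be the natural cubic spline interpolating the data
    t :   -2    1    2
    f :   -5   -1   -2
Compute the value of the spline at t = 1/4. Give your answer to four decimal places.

-1.1387

With σ_i denoting the second derivative at x_i, h_i = 3, 1, and Δ_i = (y_(i+1) − y_i)/h_i = 4/3, -1:
  3·σ_0 + 8·σ_1 + 1·σ_2 = 6(Δ_1 - Δ_0) = -14
Natural end conditions: σ_0 = σ_2 = 0.
Solving: σ_0 = 0, σ_1 = -7/4, σ_2 = 0.
On [-2, 1], S(t) = -5 + 53/24·(t + 2) + 0·(t + 2)² - 7/72·(t + 2)³.
With (t + 2) = 9/4: S(1/4) = -583/512.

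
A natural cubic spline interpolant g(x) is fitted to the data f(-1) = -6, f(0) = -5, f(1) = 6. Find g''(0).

15

With M_i denoting the second derivative at x_i, h_i = 1, 1, and Δ_i = (y_(i+1) − y_i)/h_i = 1, 11:
  1·M_0 + 4·M_1 + 1·M_2 = 6(Δ_1 - Δ_0) = 60
Natural end conditions: M_0 = M_2 = 0.
Forward elimination and back-substitution give M_0 = 0, M_1 = 15, M_2 = 0.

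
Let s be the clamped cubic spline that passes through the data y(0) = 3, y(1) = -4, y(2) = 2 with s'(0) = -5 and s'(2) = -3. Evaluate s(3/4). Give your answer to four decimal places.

Put M_i = s'' at the i-th knot. Here h = (1, 1) and Δ = (-7, 6), so the interior equations h_(i-1)·M_(i-1) + 2(h_(i-1)+h_i)·M_i + h_i·M_(i+1) = 6(Δ_i − Δ_(i-1)) read
  1·M_0 + 4·M_1 + 1·M_2 = 6(Δ_1 - Δ_0) = 78
Clamped end conditions give two more equations: 2h_0·M_0 + h_0·M_1 = 6(Δ_0 - s'(0)) = -12 and h_1·M_1 + 2h_1·M_2 = 6(s'(2) - Δ_1) = -54.
Hence M_0 = -49/2, M_1 = 37, M_2 = -91/2.
On [0, 1], s(x) = 3 - 5·x - 49/4·x² + 41/4·x³.
With x = 3/4: s(3/4) = -849/256.

-3.3164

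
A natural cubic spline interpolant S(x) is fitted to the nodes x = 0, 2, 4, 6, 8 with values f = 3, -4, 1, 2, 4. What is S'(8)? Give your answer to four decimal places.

Put M_i = S'' at the i-th knot. Here h = (2, 2, 2, 2) and Δ = (-7/2, 5/2, 1/2, 1), so the interior equations h_(i-1)·M_(i-1) + 2(h_(i-1)+h_i)·M_i + h_i·M_(i+1) = 6(Δ_i − Δ_(i-1)) read
  2·M_0 + 8·M_1 + 2·M_2 = 6(Δ_1 - Δ_0) = 36
  2·M_1 + 8·M_2 + 2·M_3 = 6(Δ_2 - Δ_1) = -12
  2·M_2 + 8·M_3 + 2·M_4 = 6(Δ_3 - Δ_2) = 3
Natural end conditions: M_0 = M_4 = 0.
Solving the tridiagonal system: M_0 = 0, M_1 = 591/112, M_2 = -87/28, M_3 = 129/112, M_4 = 0.
On [6, 8], S'(x) = b_3 + 2c_3·(x - 6) + 3d_3·(x - 6)² with b_3 = Δ_3 - h_3(2M_3 + M_4)/6 = 13/56, c_3 = M_3/2 = 129/224, d_3 = (M_4 - M_3)/(6h_3) = -43/448. So S'(8) = 155/112.

1.3839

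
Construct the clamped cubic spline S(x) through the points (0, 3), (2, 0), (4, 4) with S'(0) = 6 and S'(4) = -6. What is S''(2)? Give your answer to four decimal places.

11.2500

Let σ_i = S''(x_i). Step sizes h_i = 2, 2; slopes of the chords Δ_i = (y_(i+1) - y_i)/h_i = -3/2, 2.
  2·σ_0 + 8·σ_1 + 2·σ_2 = 6(Δ_1 - Δ_0) = 21
Clamped end conditions give two more equations: 2h_0·σ_0 + h_0·σ_1 = 6(Δ_0 - S'(0)) = -45 and h_1·σ_1 + 2h_1·σ_2 = 6(S'(4) - Δ_1) = -48.
Solving the tridiagonal system: σ_0 = -135/8, σ_1 = 45/4, σ_2 = -141/8.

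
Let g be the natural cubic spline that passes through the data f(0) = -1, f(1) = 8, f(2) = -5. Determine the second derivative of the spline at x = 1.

Let σ_i = g''(x_i). Step sizes h_i = 1, 1; slopes of the chords Δ_i = (y_(i+1) - y_i)/h_i = 9, -13.
  1·σ_0 + 4·σ_1 + 1·σ_2 = 6(Δ_1 - Δ_0) = -132
Natural end conditions: σ_0 = σ_2 = 0.
Solving the tridiagonal system: σ_0 = 0, σ_1 = -33, σ_2 = 0.

-33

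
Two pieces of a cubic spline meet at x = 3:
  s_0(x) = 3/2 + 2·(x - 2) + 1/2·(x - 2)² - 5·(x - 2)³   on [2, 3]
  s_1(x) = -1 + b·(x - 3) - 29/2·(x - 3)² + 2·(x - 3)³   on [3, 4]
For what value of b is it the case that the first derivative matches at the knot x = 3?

-12

s_0'(x) = 2 + 1·(x - 2) - 15·(x - 2)², so s_0'(3) = -12. On the right, s_1'(3) = b, so b = -12.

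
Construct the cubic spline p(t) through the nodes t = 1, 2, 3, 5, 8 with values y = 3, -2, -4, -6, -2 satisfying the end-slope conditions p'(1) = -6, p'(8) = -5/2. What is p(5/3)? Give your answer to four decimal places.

-0.6489

Put M_i = p'' at the i-th knot. Here h = (1, 1, 2, 3) and Δ = (-5, -2, -1, 4/3), so the interior equations h_(i-1)·M_(i-1) + 2(h_(i-1)+h_i)·M_i + h_i·M_(i+1) = 6(Δ_i − Δ_(i-1)) read
  1·M_0 + 4·M_1 + 1·M_2 = 6(Δ_1 - Δ_0) = 18
  1·M_1 + 6·M_2 + 2·M_3 = 6(Δ_2 - Δ_1) = 6
  2·M_2 + 10·M_3 + 3·M_4 = 6(Δ_3 - Δ_2) = 14
Clamped end conditions give two more equations: 2h_0·M_0 + h_0·M_1 = 6(Δ_0 - p'(1)) = 6 and h_3·M_3 + 2h_3·M_4 = 6(p'(8) - Δ_3) = -23.
Hence M_0 = 77/104, M_1 = 235/52, M_2 = -85/104, M_3 = 83/26, M_4 = -847/156.
On [1, 2], p(t) = 3 - 6·(t - 1) + 77/208·(t - 1)² + 131/208·(t - 1)³.
With (t - 1) = 2/3: p(5/3) = -911/1404.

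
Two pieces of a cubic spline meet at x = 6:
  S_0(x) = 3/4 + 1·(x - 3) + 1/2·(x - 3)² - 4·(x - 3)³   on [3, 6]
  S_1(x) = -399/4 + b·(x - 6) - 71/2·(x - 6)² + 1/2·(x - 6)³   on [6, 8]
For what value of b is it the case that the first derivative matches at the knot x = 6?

S_0'(x) = 1 + 1·(x - 3) - 12·(x - 3)², so S_0'(6) = -104. On the right, S_1'(6) = b, so b = -104.

-104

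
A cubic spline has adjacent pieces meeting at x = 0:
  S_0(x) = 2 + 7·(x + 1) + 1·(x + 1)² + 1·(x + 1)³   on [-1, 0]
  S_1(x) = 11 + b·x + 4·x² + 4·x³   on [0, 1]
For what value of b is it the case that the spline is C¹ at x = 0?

12

S_0'(x) = 7 + 2·(x + 1) + 3·(x + 1)², so S_0'(0) = 12. On the right, S_1'(0) = b, so b = 12.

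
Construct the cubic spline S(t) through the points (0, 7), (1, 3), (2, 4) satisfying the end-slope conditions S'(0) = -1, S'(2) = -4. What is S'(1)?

-1

Let M_i = S''(x_i). Step sizes h_i = 1, 1; slopes of the chords Δ_i = (y_(i+1) - y_i)/h_i = -4, 1.
  1·M_0 + 4·M_1 + 1·M_2 = 6(Δ_1 - Δ_0) = 30
Clamped end conditions give two more equations: 2h_0·M_0 + h_0·M_1 = 6(Δ_0 - S'(0)) = -18 and h_1·M_1 + 2h_1·M_2 = 6(S'(2) - Δ_1) = -30.
Solving the tridiagonal system: M_0 = -18, M_1 = 18, M_2 = -24.
On [1, 2], S'(t) = b_1 + 2c_1·(t - 1) + 3d_1·(t - 1)² with b_1 = Δ_1 - h_1(2M_1 + M_2)/6 = -1, c_1 = M_1/2 = 9, d_1 = (M_2 - M_1)/(6h_1) = -7. So S'(1) = -1.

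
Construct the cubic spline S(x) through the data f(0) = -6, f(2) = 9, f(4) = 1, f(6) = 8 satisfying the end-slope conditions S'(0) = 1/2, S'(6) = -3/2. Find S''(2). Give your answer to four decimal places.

-16.6667

With σ_i denoting the second derivative at x_i, h_i = 2, 2, 2, and Δ_i = (y_(i+1) − y_i)/h_i = 15/2, -4, 7/2:
  2·σ_0 + 8·σ_1 + 2·σ_2 = 6(Δ_1 - Δ_0) = -69
  2·σ_1 + 8·σ_2 + 2·σ_3 = 6(Δ_2 - Δ_1) = 45
Clamped end conditions give two more equations: 2h_0·σ_0 + h_0·σ_1 = 6(Δ_0 - S'(0)) = 42 and h_2·σ_2 + 2h_2·σ_3 = 6(S'(6) - Δ_2) = -30.
Solving: σ_0 = 113/6, σ_1 = -50/3, σ_2 = 40/3, σ_3 = -85/6.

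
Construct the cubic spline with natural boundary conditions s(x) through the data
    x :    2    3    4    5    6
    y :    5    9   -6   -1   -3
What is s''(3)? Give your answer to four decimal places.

-39.8571

Let M_i = s''(x_i). Step sizes h_i = 1, 1, 1, 1; slopes of the chords Δ_i = (y_(i+1) - y_i)/h_i = 4, -15, 5, -2.
  1·M_0 + 4·M_1 + 1·M_2 = 6(Δ_1 - Δ_0) = -114
  1·M_1 + 4·M_2 + 1·M_3 = 6(Δ_2 - Δ_1) = 120
  1·M_2 + 4·M_3 + 1·M_4 = 6(Δ_3 - Δ_2) = -42
Natural end conditions: M_0 = M_4 = 0.
Solving: M_0 = 0, M_1 = -279/7, M_2 = 318/7, M_3 = -153/7, M_4 = 0.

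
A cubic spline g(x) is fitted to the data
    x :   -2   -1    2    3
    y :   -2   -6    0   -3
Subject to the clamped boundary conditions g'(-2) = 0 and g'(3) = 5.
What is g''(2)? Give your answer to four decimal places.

Let M_i = g''(x_i). Step sizes h_i = 1, 3, 1; slopes of the chords Δ_i = (y_(i+1) - y_i)/h_i = -4, 2, -3.
  1·M_0 + 8·M_1 + 3·M_2 = 6(Δ_1 - Δ_0) = 36
  3·M_1 + 8·M_2 + 1·M_3 = 6(Δ_2 - Δ_1) = -30
Clamped end conditions give two more equations: 2h_0·M_0 + h_0·M_1 = 6(Δ_0 - g'(-2)) = -24 and h_2·M_2 + 2h_2·M_3 = 6(g'(3) - Δ_2) = 48.
Forward elimination and back-substitution give M_0 = -368/21, M_1 = 232/21, M_2 = -244/21, M_3 = 626/21.

-11.6190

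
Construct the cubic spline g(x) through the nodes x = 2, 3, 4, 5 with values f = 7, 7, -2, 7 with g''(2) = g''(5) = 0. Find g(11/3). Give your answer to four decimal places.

Write M_i for g''(x_i). With h_i = 1, 1, 1 and divided differences Δ_i = 0, -9, 9, the continuity of g' gives the tridiagonal system
  1·M_0 + 4·M_1 + 1·M_2 = 6(Δ_1 - Δ_0) = -54
  1·M_1 + 4·M_2 + 1·M_3 = 6(Δ_2 - Δ_1) = 108
Natural end conditions: M_0 = M_3 = 0.
Solving: M_0 = 0, M_1 = -108/5, M_2 = 162/5, M_3 = 0.
On [3, 4], g(x) = 7 - 36/5·(x - 3) - 54/5·(x - 3)² + 9·(x - 3)³.
With (x - 3) = 2/3: g(11/3) = 1/15.

0.0667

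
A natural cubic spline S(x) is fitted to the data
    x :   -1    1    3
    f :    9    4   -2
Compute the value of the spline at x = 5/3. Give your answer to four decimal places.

2.0926

Put M_i = S'' at the i-th knot. Here h = (2, 2) and Δ = (-5/2, -3), so the interior equations h_(i-1)·M_(i-1) + 2(h_(i-1)+h_i)·M_i + h_i·M_(i+1) = 6(Δ_i − Δ_(i-1)) read
  2·M_0 + 8·M_1 + 2·M_2 = 6(Δ_1 - Δ_0) = -3
Natural end conditions: M_0 = M_2 = 0.
Solving the tridiagonal system: M_0 = 0, M_1 = -3/8, M_2 = 0.
On [1, 3], S(x) = 4 - 11/4·(x - 1) - 3/16·(x - 1)² + 1/32·(x - 1)³.
With (x - 1) = 2/3: S(5/3) = 113/54.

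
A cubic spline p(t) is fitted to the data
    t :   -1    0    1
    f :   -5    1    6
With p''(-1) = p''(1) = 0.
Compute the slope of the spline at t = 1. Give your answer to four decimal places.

Put M_i = p'' at the i-th knot. Here h = (1, 1) and Δ = (6, 5), so the interior equations h_(i-1)·M_(i-1) + 2(h_(i-1)+h_i)·M_i + h_i·M_(i+1) = 6(Δ_i − Δ_(i-1)) read
  1·M_0 + 4·M_1 + 1·M_2 = 6(Δ_1 - Δ_0) = -6
Natural end conditions: M_0 = M_2 = 0.
Solving the tridiagonal system: M_0 = 0, M_1 = -3/2, M_2 = 0.
On [0, 1], p'(t) = b_1 + 2c_1·t + 3d_1·t² with b_1 = Δ_1 - h_1(2M_1 + M_2)/6 = 11/2, c_1 = M_1/2 = -3/4, d_1 = (M_2 - M_1)/(6h_1) = 1/4. So p'(1) = 19/4.

4.7500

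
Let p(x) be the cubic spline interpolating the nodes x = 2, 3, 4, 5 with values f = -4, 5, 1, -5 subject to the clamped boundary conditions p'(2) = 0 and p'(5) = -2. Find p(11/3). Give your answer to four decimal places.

3.7259

Write m_i for p''(x_i). With h_i = 1, 1, 1 and divided differences Δ_i = 9, -4, -6, the continuity of p' gives the tridiagonal system
  1·m_0 + 4·m_1 + 1·m_2 = 6(Δ_1 - Δ_0) = -78
  1·m_1 + 4·m_2 + 1·m_3 = 6(Δ_2 - Δ_1) = -12
Clamped end conditions give two more equations: 2h_0·m_0 + h_0·m_1 = 6(Δ_0 - p'(2)) = 54 and h_2·m_2 + 2h_2·m_3 = 6(p'(5) - Δ_2) = 24.
Solving the tridiagonal system: m_0 = 634/15, m_1 = -458/15, m_2 = 28/15, m_3 = 166/15.
On [3, 4], p(x) = 5 + 88/15·(x - 3) - 229/15·(x - 3)² + 27/5·(x - 3)³.
With (x - 3) = 2/3: p(11/3) = 503/135.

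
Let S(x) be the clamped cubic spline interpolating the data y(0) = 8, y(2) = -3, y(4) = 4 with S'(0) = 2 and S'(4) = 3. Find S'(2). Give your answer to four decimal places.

-2.7500

With M_i denoting the second derivative at x_i, h_i = 2, 2, and Δ_i = (y_(i+1) − y_i)/h_i = -11/2, 7/2:
  2·M_0 + 8·M_1 + 2·M_2 = 6(Δ_1 - Δ_0) = 54
Clamped end conditions give two more equations: 2h_0·M_0 + h_0·M_1 = 6(Δ_0 - S'(0)) = -45 and h_1·M_1 + 2h_1·M_2 = 6(S'(4) - Δ_1) = -3.
Forward elimination and back-substitution give M_0 = -71/4, M_1 = 13, M_2 = -29/4.
On [2, 4], S'(x) = b_1 + 2c_1·(x - 2) + 3d_1·(x - 2)² with b_1 = Δ_1 - h_1(2M_1 + M_2)/6 = -11/4, c_1 = M_1/2 = 13/2, d_1 = (M_2 - M_1)/(6h_1) = -27/16. So S'(2) = -11/4.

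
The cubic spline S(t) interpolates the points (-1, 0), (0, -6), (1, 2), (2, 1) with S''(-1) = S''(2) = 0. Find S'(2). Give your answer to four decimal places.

With m_i denoting the second derivative at x_i, h_i = 1, 1, 1, and Δ_i = (y_(i+1) − y_i)/h_i = -6, 8, -1:
  1·m_0 + 4·m_1 + 1·m_2 = 6(Δ_1 - Δ_0) = 84
  1·m_1 + 4·m_2 + 1·m_3 = 6(Δ_2 - Δ_1) = -54
Natural end conditions: m_0 = m_3 = 0.
Solving the tridiagonal system: m_0 = 0, m_1 = 26, m_2 = -20, m_3 = 0.
On [1, 2], S'(t) = b_2 + 2c_2·(t - 1) + 3d_2·(t - 1)² with b_2 = Δ_2 - h_2(2m_2 + m_3)/6 = 17/3, c_2 = m_2/2 = -10, d_2 = (m_3 - m_2)/(6h_2) = 10/3. So S'(2) = -13/3.

-4.3333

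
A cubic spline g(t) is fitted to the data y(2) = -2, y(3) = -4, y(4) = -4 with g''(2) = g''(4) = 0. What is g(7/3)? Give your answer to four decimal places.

-2.8148

Write M_i for g''(x_i). With h_i = 1, 1 and divided differences Δ_i = -2, 0, the continuity of g' gives the tridiagonal system
  1·M_0 + 4·M_1 + 1·M_2 = 6(Δ_1 - Δ_0) = 12
Natural end conditions: M_0 = M_2 = 0.
Hence M_0 = 0, M_1 = 3, M_2 = 0.
On [2, 3], g(t) = -2 - 5/2·(t - 2) + 0·(t - 2)² + 1/2·(t - 2)³.
With (t - 2) = 1/3: g(7/3) = -76/27.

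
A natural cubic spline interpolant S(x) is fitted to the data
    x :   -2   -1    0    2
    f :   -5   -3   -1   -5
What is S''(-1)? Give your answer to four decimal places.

1.0435

Write M_i for S''(x_i). With h_i = 1, 1, 2 and divided differences Δ_i = 2, 2, -2, the continuity of S' gives the tridiagonal system
  1·M_0 + 4·M_1 + 1·M_2 = 6(Δ_1 - Δ_0) = 0
  1·M_1 + 6·M_2 + 2·M_3 = 6(Δ_2 - Δ_1) = -24
Natural end conditions: M_0 = M_3 = 0.
Forward elimination and back-substitution give M_0 = 0, M_1 = 24/23, M_2 = -96/23, M_3 = 0.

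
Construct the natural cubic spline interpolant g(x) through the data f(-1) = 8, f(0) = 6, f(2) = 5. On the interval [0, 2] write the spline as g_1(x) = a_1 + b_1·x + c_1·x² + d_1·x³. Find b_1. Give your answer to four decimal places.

-1.5000

Put M_i = g'' at the i-th knot. Here h = (1, 2) and Δ = (-2, -1/2), so the interior equations h_(i-1)·M_(i-1) + 2(h_(i-1)+h_i)·M_i + h_i·M_(i+1) = 6(Δ_i − Δ_(i-1)) read
  1·M_0 + 6·M_1 + 2·M_2 = 6(Δ_1 - Δ_0) = 9
Natural end conditions: M_0 = M_2 = 0.
Hence M_0 = 0, M_1 = 3/2, M_2 = 0.
On [0, 2], with g_1(x) = a_1 + b_1·x + c_1·x² + d_1·x³: c_1 = M_1/2 = 3/4, d_1 = (M_2 - M_1)/(6h_1) = -1/8, b_1 = Δ_1 - h_1(2M_1 + M_2)/6 = -3/2.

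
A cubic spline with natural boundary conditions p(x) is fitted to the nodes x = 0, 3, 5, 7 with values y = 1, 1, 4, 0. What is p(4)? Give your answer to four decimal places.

Put M_i = p'' at the i-th knot. Here h = (3, 2, 2) and Δ = (0, 3/2, -2), so the interior equations h_(i-1)·M_(i-1) + 2(h_(i-1)+h_i)·M_i + h_i·M_(i+1) = 6(Δ_i − Δ_(i-1)) read
  3·M_0 + 10·M_1 + 2·M_2 = 6(Δ_1 - Δ_0) = 9
  2·M_1 + 8·M_2 + 2·M_3 = 6(Δ_2 - Δ_1) = -21
Natural end conditions: M_0 = M_3 = 0.
Forward elimination and back-substitution give M_0 = 0, M_1 = 3/2, M_2 = -3, M_3 = 0.
On [3, 5], p(x) = 1 + 3/2·(x - 3) + 3/4·(x - 3)² - 3/8·(x - 3)³.
With (x - 3) = 1: p(4) = 23/8.

2.8750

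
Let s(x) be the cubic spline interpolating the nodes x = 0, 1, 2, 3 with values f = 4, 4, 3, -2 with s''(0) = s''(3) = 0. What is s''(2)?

Let M_i = s''(x_i). Step sizes h_i = 1, 1, 1; slopes of the chords Δ_i = (y_(i+1) - y_i)/h_i = 0, -1, -5.
  1·M_0 + 4·M_1 + 1·M_2 = 6(Δ_1 - Δ_0) = -6
  1·M_1 + 4·M_2 + 1·M_3 = 6(Δ_2 - Δ_1) = -24
Natural end conditions: M_0 = M_3 = 0.
Solving the tridiagonal system: M_0 = 0, M_1 = 0, M_2 = -6, M_3 = 0.

-6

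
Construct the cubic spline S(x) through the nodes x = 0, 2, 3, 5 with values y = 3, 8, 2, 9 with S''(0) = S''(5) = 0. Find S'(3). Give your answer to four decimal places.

Let M_i = S''(x_i). Step sizes h_i = 2, 1, 2; slopes of the chords Δ_i = (y_(i+1) - y_i)/h_i = 5/2, -6, 7/2.
  2·M_0 + 6·M_1 + 1·M_2 = 6(Δ_1 - Δ_0) = -51
  1·M_1 + 6·M_2 + 2·M_3 = 6(Δ_2 - Δ_1) = 57
Natural end conditions: M_0 = M_3 = 0.
Forward elimination and back-substitution give M_0 = 0, M_1 = -363/35, M_2 = 393/35, M_3 = 0.
On [3, 5], S'(x) = b_2 + 2c_2·(x - 3) + 3d_2·(x - 3)² with b_2 = Δ_2 - h_2(2M_2 + M_3)/6 = -279/70, c_2 = M_2/2 = 393/70, d_2 = (M_3 - M_2)/(6h_2) = -131/140. So S'(3) = -279/70.

-3.9857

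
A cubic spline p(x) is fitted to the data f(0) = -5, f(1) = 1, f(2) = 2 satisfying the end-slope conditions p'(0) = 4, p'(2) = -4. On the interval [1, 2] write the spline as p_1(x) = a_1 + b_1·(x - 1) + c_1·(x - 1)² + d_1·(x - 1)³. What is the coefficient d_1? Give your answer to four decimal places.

With M_i denoting the second derivative at x_i, h_i = 1, 1, and Δ_i = (y_(i+1) − y_i)/h_i = 6, 1:
  1·M_0 + 4·M_1 + 1·M_2 = 6(Δ_1 - Δ_0) = -30
Clamped end conditions give two more equations: 2h_0·M_0 + h_0·M_1 = 6(Δ_0 - p'(0)) = 12 and h_1·M_1 + 2h_1·M_2 = 6(p'(2) - Δ_1) = -30.
Solving the tridiagonal system: M_0 = 19/2, M_1 = -7, M_2 = -23/2.
On [1, 2], with p_1(x) = a_1 + b_1·(x - 1) + c_1·(x - 1)² + d_1·(x - 1)³: c_1 = M_1/2 = -7/2, d_1 = (M_2 - M_1)/(6h_1) = -3/4, b_1 = Δ_1 - h_1(2M_1 + M_2)/6 = 21/4.

-0.7500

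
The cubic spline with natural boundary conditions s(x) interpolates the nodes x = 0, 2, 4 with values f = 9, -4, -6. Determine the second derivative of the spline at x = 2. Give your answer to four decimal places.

4.1250

Write m_i for s''(x_i). With h_i = 2, 2 and divided differences Δ_i = -13/2, -1, the continuity of s' gives the tridiagonal system
  2·m_0 + 8·m_1 + 2·m_2 = 6(Δ_1 - Δ_0) = 33
Natural end conditions: m_0 = m_2 = 0.
Solving the tridiagonal system: m_0 = 0, m_1 = 33/8, m_2 = 0.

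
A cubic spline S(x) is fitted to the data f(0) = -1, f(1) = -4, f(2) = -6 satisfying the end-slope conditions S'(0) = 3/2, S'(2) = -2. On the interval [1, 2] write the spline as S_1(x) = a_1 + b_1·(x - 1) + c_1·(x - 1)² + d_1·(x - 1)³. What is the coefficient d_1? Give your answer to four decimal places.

-1.6250

Put M_i = S'' at the i-th knot. Here h = (1, 1) and Δ = (-3, -2), so the interior equations h_(i-1)·M_(i-1) + 2(h_(i-1)+h_i)·M_i + h_i·M_(i+1) = 6(Δ_i − Δ_(i-1)) read
  1·M_0 + 4·M_1 + 1·M_2 = 6(Δ_1 - Δ_0) = 6
Clamped end conditions give two more equations: 2h_0·M_0 + h_0·M_1 = 6(Δ_0 - S'(0)) = -27 and h_1·M_1 + 2h_1·M_2 = 6(S'(2) - Δ_1) = 0.
Solving the tridiagonal system: M_0 = -67/4, M_1 = 13/2, M_2 = -13/4.
On [1, 2], with S_1(x) = a_1 + b_1·(x - 1) + c_1·(x - 1)² + d_1·(x - 1)³: c_1 = M_1/2 = 13/4, d_1 = (M_2 - M_1)/(6h_1) = -13/8, b_1 = Δ_1 - h_1(2M_1 + M_2)/6 = -29/8.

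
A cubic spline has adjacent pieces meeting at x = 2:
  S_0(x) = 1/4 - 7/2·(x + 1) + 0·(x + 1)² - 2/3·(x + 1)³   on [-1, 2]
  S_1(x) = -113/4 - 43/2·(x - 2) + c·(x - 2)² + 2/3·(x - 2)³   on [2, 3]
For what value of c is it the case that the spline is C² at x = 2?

-6

S_0''(x) = 0 - 4·(x + 1), so S_0''(2) = -12. On the right, S_1''(2) = 2c, so c = -6.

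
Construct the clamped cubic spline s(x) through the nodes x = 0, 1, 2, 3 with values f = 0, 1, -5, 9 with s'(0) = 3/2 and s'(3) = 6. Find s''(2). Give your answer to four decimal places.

48.4000

Put M_i = s'' at the i-th knot. Here h = (1, 1, 1) and Δ = (1, -6, 14), so the interior equations h_(i-1)·M_(i-1) + 2(h_(i-1)+h_i)·M_i + h_i·M_(i+1) = 6(Δ_i − Δ_(i-1)) read
  1·M_0 + 4·M_1 + 1·M_2 = 6(Δ_1 - Δ_0) = -42
  1·M_1 + 4·M_2 + 1·M_3 = 6(Δ_2 - Δ_1) = 120
Clamped end conditions give two more equations: 2h_0·M_0 + h_0·M_1 = 6(Δ_0 - s'(0)) = -3 and h_2·M_2 + 2h_2·M_3 = 6(s'(3) - Δ_2) = -48.
Forward elimination and back-substitution give M_0 = 56/5, M_1 = -127/5, M_2 = 242/5, M_3 = -241/5.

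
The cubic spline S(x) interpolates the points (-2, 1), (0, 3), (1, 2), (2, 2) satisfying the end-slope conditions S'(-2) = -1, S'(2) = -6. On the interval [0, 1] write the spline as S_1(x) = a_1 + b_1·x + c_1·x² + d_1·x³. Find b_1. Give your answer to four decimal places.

Let M_i = S''(x_i). Step sizes h_i = 2, 1, 1; slopes of the chords Δ_i = (y_(i+1) - y_i)/h_i = 1, -1, 0.
  2·M_0 + 6·M_1 + 1·M_2 = 6(Δ_1 - Δ_0) = -12
  1·M_1 + 4·M_2 + 1·M_3 = 6(Δ_2 - Δ_1) = 6
Clamped end conditions give two more equations: 2h_0·M_0 + h_0·M_1 = 6(Δ_0 - S'(-2)) = 12 and h_2·M_2 + 2h_2·M_3 = 6(S'(2) - Δ_2) = -36.
Solving the tridiagonal system: M_0 = 62/11, M_1 = -58/11, M_2 = 92/11, M_3 = -244/11.
On [0, 1], with S_1(x) = a_1 + b_1·x + c_1·x² + d_1·x³: c_1 = M_1/2 = -29/11, d_1 = (M_2 - M_1)/(6h_1) = 25/11, b_1 = Δ_1 - h_1(2M_1 + M_2)/6 = -7/11.

-0.6364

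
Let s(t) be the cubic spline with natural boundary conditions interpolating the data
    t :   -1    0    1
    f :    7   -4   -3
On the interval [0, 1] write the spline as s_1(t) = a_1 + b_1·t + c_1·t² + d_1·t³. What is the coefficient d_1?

Let M_i = s''(x_i). Step sizes h_i = 1, 1; slopes of the chords Δ_i = (y_(i+1) - y_i)/h_i = -11, 1.
  1·M_0 + 4·M_1 + 1·M_2 = 6(Δ_1 - Δ_0) = 72
Natural end conditions: M_0 = M_2 = 0.
Hence M_0 = 0, M_1 = 18, M_2 = 0.
On [0, 1], with s_1(t) = a_1 + b_1·t + c_1·t² + d_1·t³: c_1 = M_1/2 = 9, d_1 = (M_2 - M_1)/(6h_1) = -3, b_1 = Δ_1 - h_1(2M_1 + M_2)/6 = -5.

-3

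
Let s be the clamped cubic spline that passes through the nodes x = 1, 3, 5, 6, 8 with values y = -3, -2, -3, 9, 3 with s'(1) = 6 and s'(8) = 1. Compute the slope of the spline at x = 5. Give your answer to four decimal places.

Put M_i = s'' at the i-th knot. Here h = (2, 2, 1, 2) and Δ = (1/2, -1/2, 12, -3), so the interior equations h_(i-1)·M_(i-1) + 2(h_(i-1)+h_i)·M_i + h_i·M_(i+1) = 6(Δ_i − Δ_(i-1)) read
  2·M_0 + 8·M_1 + 2·M_2 = 6(Δ_1 - Δ_0) = -6
  2·M_1 + 6·M_2 + 1·M_3 = 6(Δ_2 - Δ_1) = 75
  1·M_2 + 6·M_3 + 2·M_4 = 6(Δ_3 - Δ_2) = -90
Clamped end conditions give two more equations: 2h_0·M_0 + h_0·M_1 = 6(Δ_0 - s'(1)) = -33 and h_3·M_3 + 2h_3·M_4 = 6(s'(8) - Δ_3) = 24.
Solving: M_0 = -395/61, M_1 = -433/122, M_2 = 1078/61, M_3 = -1460/61, M_4 = 1096/61.
On [5, 6], s'(x) = b_2 + 2c_2·(x - 5) + 3d_2·(x - 5)² with b_2 = Δ_2 - h_2(2M_2 + M_3)/6 = 616/61, c_2 = M_2/2 = 539/61, d_2 = (M_3 - M_2)/(6h_2) = -423/61. So s'(5) = 616/61.

10.0984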